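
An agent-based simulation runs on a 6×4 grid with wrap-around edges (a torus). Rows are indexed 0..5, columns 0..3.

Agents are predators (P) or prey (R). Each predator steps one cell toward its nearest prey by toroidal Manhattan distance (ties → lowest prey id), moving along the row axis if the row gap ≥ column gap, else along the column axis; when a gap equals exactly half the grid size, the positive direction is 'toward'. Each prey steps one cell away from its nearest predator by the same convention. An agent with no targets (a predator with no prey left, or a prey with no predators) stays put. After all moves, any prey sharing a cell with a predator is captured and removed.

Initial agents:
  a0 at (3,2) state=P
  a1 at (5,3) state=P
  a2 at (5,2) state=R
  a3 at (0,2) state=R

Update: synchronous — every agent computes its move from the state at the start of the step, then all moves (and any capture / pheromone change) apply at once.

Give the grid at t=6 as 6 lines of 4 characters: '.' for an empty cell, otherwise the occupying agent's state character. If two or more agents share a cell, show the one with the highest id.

....
....
P..P
....
..R.
....

t=1: a0@(4,2):P a1@(5,2):P a2@(5,1):R a3@(1,2):R
t=2: a0@(5,2):P a1@(5,1):P a2@(5,0):R a3@(2,2):R
t=3: a0@(5,3):P a1@(5,0):P a3@(1,2):R
t=4: a0@(0,3):P a1@(0,0):P a3@(2,2):R
t=5: a0@(1,3):P a1@(1,0):P a3@(3,2):R
t=6: a0@(2,3):P a1@(2,0):P a3@(4,2):R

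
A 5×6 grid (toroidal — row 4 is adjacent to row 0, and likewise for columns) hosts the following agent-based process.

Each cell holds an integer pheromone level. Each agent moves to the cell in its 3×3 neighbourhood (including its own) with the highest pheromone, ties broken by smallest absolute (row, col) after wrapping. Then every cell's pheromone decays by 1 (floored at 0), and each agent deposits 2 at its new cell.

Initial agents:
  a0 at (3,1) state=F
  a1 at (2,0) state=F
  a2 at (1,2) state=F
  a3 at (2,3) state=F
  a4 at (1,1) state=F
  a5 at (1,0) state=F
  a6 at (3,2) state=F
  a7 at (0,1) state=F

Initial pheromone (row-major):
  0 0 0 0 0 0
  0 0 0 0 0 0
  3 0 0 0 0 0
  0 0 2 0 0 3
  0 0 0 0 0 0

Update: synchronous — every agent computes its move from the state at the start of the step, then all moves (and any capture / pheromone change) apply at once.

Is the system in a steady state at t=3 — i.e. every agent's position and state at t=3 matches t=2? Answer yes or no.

t=1: a0@(2,0) a1@(2,0) a2@(0,1) a3@(3,2) a4@(2,0) a5@(2,0) a6@(3,2) a7@(0,0) | pheromone: 2 2 0 0 0 0 / 0 0 0 0 0 0 / 10 0 0 0 0 0 / 0 0 5 0 0 2 / 0 0 0 0 0 0
t=2: a0@(2,0) a1@(2,0) a2@(0,0) a3@(3,2) a4@(2,0) a5@(2,0) a6@(3,2) a7@(0,0) | pheromone: 5 1 0 0 0 0 / 0 0 0 0 0 0 / 17 0 0 0 0 0 / 0 0 8 0 0 1 / 0 0 0 0 0 0
t=3: a0@(2,0) a1@(2,0) a2@(0,0) a3@(3,2) a4@(2,0) a5@(2,0) a6@(3,2) a7@(0,0) | pheromone: 8 0 0 0 0 0 / 0 0 0 0 0 0 / 24 0 0 0 0 0 / 0 0 11 0 0 0 / 0 0 0 0 0 0

yes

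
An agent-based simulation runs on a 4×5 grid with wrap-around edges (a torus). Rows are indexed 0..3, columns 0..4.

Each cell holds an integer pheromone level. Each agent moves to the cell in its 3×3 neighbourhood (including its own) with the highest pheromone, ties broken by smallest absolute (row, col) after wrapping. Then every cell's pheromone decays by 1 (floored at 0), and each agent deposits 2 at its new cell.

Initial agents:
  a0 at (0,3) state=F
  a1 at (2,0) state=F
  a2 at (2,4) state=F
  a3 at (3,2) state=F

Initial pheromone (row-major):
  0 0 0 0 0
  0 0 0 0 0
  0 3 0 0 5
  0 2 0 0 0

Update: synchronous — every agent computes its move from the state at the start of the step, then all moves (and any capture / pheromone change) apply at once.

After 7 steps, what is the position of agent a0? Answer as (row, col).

t=1: a0@(0,2) a1@(2,4) a2@(2,4) a3@(2,1) | pheromone: 0 0 2 0 0 / 0 0 0 0 0 / 0 4 0 0 8 / 0 1 0 0 0
t=2: a0@(0,2) a1@(2,4) a2@(2,4) a3@(2,1) | pheromone: 0 0 3 0 0 / 0 0 0 0 0 / 0 5 0 0 11 / 0 0 0 0 0
t=3: a0@(0,2) a1@(2,4) a2@(2,4) a3@(2,1) | pheromone: 0 0 4 0 0 / 0 0 0 0 0 / 0 6 0 0 14 / 0 0 0 0 0
t=4: a0@(0,2) a1@(2,4) a2@(2,4) a3@(2,1) | pheromone: 0 0 5 0 0 / 0 0 0 0 0 / 0 7 0 0 17 / 0 0 0 0 0
t=5: a0@(0,2) a1@(2,4) a2@(2,4) a3@(2,1) | pheromone: 0 0 6 0 0 / 0 0 0 0 0 / 0 8 0 0 20 / 0 0 0 0 0
t=6: a0@(0,2) a1@(2,4) a2@(2,4) a3@(2,1) | pheromone: 0 0 7 0 0 / 0 0 0 0 0 / 0 9 0 0 23 / 0 0 0 0 0
t=7: a0@(0,2) a1@(2,4) a2@(2,4) a3@(2,1) | pheromone: 0 0 8 0 0 / 0 0 0 0 0 / 0 10 0 0 26 / 0 0 0 0 0

(0, 2)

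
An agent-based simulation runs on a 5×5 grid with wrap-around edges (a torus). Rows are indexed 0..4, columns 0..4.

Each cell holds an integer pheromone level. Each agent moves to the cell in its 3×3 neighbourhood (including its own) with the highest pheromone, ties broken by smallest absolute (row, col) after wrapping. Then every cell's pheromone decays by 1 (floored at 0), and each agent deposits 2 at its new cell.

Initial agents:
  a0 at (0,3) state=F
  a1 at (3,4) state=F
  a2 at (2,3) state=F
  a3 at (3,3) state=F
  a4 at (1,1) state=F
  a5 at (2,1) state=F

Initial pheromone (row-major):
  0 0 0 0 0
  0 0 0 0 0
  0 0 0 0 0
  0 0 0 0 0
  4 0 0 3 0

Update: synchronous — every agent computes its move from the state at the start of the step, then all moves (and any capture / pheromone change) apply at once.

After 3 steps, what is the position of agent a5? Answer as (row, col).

t=1: a0@(4,3) a1@(4,0) a2@(1,2) a3@(4,3) a4@(0,0) a5@(1,0) | pheromone: 2 0 0 0 0 / 2 0 2 0 0 / 0 0 0 0 0 / 0 0 0 0 0 / 5 0 0 6 0
t=2: a0@(4,3) a1@(4,0) a2@(1,2) a3@(4,3) a4@(4,0) a5@(0,0) | pheromone: 3 0 0 0 0 / 1 0 3 0 0 / 0 0 0 0 0 / 0 0 0 0 0 / 8 0 0 9 0
t=3: a0@(4,3) a1@(4,0) a2@(1,2) a3@(4,3) a4@(4,0) a5@(4,0) | pheromone: 2 0 0 0 0 / 0 0 4 0 0 / 0 0 0 0 0 / 0 0 0 0 0 / 13 0 0 12 0

(4, 0)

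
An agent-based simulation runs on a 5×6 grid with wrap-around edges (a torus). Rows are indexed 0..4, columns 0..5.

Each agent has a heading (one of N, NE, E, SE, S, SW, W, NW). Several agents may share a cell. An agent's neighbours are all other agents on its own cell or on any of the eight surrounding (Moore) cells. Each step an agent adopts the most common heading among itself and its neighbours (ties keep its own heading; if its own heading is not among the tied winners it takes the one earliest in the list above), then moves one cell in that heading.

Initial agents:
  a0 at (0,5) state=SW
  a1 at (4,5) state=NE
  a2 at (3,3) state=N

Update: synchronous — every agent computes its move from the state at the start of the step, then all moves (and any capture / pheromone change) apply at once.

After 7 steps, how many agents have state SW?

1

t=1: a0@(1,4):SW a1@(3,0):NE a2@(2,3):N
t=2: a0@(2,3):SW a1@(2,1):NE a2@(1,3):N
t=3: a0@(3,2):SW a1@(1,2):NE a2@(0,3):N
t=4: a0@(4,1):SW a1@(0,3):NE a2@(4,3):N
t=5: a0@(0,0):SW a1@(4,4):NE a2@(3,3):N
t=6: a0@(1,5):SW a1@(3,5):NE a2@(2,3):N
t=7: a0@(2,4):SW a1@(2,0):NE a2@(1,3):N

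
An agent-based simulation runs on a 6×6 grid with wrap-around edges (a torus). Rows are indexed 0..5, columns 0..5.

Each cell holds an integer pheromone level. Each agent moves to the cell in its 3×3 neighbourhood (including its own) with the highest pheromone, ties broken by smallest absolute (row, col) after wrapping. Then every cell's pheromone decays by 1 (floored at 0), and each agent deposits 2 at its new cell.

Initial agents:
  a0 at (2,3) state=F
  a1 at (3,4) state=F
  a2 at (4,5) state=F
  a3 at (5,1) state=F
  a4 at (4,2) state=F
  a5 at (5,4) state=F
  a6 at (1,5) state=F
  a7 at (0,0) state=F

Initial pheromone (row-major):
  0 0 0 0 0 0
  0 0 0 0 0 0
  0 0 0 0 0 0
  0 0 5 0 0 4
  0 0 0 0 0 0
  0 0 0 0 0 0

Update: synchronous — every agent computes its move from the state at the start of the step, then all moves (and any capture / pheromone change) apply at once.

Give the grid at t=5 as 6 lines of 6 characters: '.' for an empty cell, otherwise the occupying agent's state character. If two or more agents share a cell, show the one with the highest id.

F..F..
......
......
..F..F
......
......

t=1: a0@(3,2) a1@(3,5) a2@(3,5) a3@(0,0) a4@(3,2) a5@(0,3) a6@(0,0) a7@(0,0) | pheromone: 6 0 0 2 0 0 / 0 0 0 0 0 0 / 0 0 0 0 0 0 / 0 0 8 0 0 7 / 0 0 0 0 0 0 / 0 0 0 0 0 0
t=2: a0@(3,2) a1@(3,5) a2@(3,5) a3@(0,0) a4@(3,2) a5@(0,3) a6@(0,0) a7@(0,0) | pheromone: 11 0 0 3 0 0 / 0 0 0 0 0 0 / 0 0 0 0 0 0 / 0 0 11 0 0 10 / 0 0 0 0 0 0 / 0 0 0 0 0 0
t=3: a0@(3,2) a1@(3,5) a2@(3,5) a3@(0,0) a4@(3,2) a5@(0,3) a6@(0,0) a7@(0,0) | pheromone: 16 0 0 4 0 0 / 0 0 0 0 0 0 / 0 0 0 0 0 0 / 0 0 14 0 0 13 / 0 0 0 0 0 0 / 0 0 0 0 0 0
t=4: a0@(3,2) a1@(3,5) a2@(3,5) a3@(0,0) a4@(3,2) a5@(0,3) a6@(0,0) a7@(0,0) | pheromone: 21 0 0 5 0 0 / 0 0 0 0 0 0 / 0 0 0 0 0 0 / 0 0 17 0 0 16 / 0 0 0 0 0 0 / 0 0 0 0 0 0
t=5: a0@(3,2) a1@(3,5) a2@(3,5) a3@(0,0) a4@(3,2) a5@(0,3) a6@(0,0) a7@(0,0) | pheromone: 26 0 0 6 0 0 / 0 0 0 0 0 0 / 0 0 0 0 0 0 / 0 0 20 0 0 19 / 0 0 0 0 0 0 / 0 0 0 0 0 0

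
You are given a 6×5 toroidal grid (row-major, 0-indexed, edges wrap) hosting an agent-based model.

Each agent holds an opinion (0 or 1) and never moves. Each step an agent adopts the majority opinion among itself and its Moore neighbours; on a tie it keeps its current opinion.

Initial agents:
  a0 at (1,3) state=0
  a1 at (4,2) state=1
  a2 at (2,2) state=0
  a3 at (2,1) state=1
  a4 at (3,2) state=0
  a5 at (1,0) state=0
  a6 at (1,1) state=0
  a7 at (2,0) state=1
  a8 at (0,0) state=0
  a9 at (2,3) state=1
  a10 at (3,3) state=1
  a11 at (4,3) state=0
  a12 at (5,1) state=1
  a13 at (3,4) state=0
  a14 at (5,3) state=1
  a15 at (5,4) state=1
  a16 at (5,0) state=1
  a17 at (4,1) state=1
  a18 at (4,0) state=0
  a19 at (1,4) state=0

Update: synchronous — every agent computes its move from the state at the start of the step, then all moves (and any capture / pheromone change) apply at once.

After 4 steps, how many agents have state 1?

9

t=1: a0@(1,3):0 a1@(4,2):1 a2@(2,2):0 a3@(2,1):0 a4@(3,2):1 a5@(1,0):0 a6@(1,1):0 a7@(2,0):0 a8@(0,0):0 a9@(2,3):0 a10@(3,3):0 a11@(4,3):1 a12@(5,1):1 a13@(3,4):0 a14@(5,3):1 a15@(5,4):1 a16@(5,0):1 a17@(4,1):1 a18@(4,0):1 a19@(1,4):0
t=2: (unchanged — steady state)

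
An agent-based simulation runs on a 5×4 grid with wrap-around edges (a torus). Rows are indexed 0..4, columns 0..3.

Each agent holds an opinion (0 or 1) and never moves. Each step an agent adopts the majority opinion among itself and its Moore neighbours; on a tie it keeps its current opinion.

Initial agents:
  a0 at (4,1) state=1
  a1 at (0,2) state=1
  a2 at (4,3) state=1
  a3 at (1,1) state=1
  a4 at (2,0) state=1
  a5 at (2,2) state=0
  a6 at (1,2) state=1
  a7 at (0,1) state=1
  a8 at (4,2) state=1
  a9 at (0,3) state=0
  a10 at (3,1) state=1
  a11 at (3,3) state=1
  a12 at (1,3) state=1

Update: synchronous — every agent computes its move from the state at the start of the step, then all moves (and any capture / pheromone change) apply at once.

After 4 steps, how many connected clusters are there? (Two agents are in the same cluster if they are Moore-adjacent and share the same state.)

1

t=1: a0@(4,1):1 a1@(0,2):1 a2@(4,3):1 a3@(1,1):1 a4@(2,0):1 a5@(2,2):1 a6@(1,2):1 a7@(0,1):1 a8@(4,2):1 a9@(0,3):1 a10@(3,1):1 a11@(3,3):1 a12@(1,3):1
t=2: (unchanged — steady state)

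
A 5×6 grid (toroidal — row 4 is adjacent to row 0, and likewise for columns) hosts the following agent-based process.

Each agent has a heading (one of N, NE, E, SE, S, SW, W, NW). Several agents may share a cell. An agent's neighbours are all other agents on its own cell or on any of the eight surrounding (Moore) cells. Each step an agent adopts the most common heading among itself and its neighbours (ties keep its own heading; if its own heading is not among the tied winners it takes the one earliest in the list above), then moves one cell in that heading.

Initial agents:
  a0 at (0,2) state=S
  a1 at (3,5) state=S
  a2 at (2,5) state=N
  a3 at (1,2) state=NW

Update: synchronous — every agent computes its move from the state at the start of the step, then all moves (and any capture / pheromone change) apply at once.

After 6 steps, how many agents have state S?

2

t=1: a0@(1,2):S a1@(4,5):S a2@(1,5):N a3@(0,1):NW
t=2: a0@(2,2):S a1@(0,5):S a2@(0,5):N a3@(4,0):NW
t=3: a0@(3,2):S a1@(1,5):S a2@(4,5):N a3@(3,5):NW
t=4: a0@(4,2):S a1@(2,5):S a2@(3,5):N a3@(2,4):NW
t=5: a0@(0,2):S a1@(3,5):S a2@(2,5):N a3@(1,3):NW
t=6: a0@(1,2):S a1@(4,5):S a2@(1,5):N a3@(0,2):NW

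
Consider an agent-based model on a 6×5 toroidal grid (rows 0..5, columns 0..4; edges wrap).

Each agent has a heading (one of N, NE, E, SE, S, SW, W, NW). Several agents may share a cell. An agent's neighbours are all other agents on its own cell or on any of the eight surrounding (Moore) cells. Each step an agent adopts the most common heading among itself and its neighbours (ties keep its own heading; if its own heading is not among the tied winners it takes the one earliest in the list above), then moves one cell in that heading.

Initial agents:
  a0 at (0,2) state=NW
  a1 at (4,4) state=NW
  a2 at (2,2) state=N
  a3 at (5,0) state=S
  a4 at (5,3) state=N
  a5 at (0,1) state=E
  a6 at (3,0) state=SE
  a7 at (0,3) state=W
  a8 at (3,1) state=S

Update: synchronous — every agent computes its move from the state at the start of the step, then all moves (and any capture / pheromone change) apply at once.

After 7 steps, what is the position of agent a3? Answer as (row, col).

(4, 1)

t=1: a0@(5,1):NW a1@(3,3):NW a2@(1,2):N a3@(0,0):S a4@(4,2):NW a5@(0,2):E a6@(4,1):SE a7@(0,2):W a8@(4,1):S
t=2: a0@(4,0):NW a1@(2,2):NW a2@(0,2):N a3@(1,0):S a4@(3,1):NW a5@(0,3):E a6@(3,0):NW a7@(0,1):W a8@(3,0):NW
t=3: a0@(3,4):NW a1@(1,1):NW a2@(5,2):N a3@(2,0):S a4@(2,0):NW a5@(0,4):E a6@(2,4):NW a7@(0,0):W a8@(2,4):NW
t=4: a0@(2,3):NW a1@(0,0):NW a2@(4,2):N a3@(1,4):NW a4@(1,4):NW a5@(0,0):E a6@(1,3):NW a7@(0,4):W a8@(1,3):NW
t=5: a0@(1,2):NW a1@(5,4):NW a2@(3,2):N a3@(0,3):NW a4@(0,3):NW a5@(5,4):NW a6@(0,2):NW a7@(5,3):NW a8@(0,2):NW
t=6: a0@(0,1):NW a1@(4,3):NW a2@(2,2):N a3@(5,2):NW a4@(5,2):NW a5@(4,3):NW a6@(5,1):NW a7@(4,2):NW a8@(5,1):NW
t=7: a0@(5,0):NW a1@(3,2):NW a2@(1,2):N a3@(4,1):NW a4@(4,1):NW a5@(3,2):NW a6@(4,0):NW a7@(3,1):NW a8@(4,0):NW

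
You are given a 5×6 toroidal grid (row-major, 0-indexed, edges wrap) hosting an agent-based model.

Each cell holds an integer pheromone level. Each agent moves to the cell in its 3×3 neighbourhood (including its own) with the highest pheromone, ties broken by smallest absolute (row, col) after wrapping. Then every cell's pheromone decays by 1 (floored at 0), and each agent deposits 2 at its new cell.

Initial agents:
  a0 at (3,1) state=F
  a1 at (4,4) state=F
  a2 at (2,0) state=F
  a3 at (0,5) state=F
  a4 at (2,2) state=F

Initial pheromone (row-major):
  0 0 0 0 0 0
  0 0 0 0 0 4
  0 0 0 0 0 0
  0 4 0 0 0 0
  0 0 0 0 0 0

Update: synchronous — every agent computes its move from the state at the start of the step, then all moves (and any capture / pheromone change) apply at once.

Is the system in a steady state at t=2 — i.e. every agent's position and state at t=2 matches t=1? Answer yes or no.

yes

t=1: a0@(3,1) a1@(0,3) a2@(1,5) a3@(1,5) a4@(3,1) | pheromone: 0 0 0 2 0 0 / 0 0 0 0 0 7 / 0 0 0 0 0 0 / 0 7 0 0 0 0 / 0 0 0 0 0 0
t=2: a0@(3,1) a1@(0,3) a2@(1,5) a3@(1,5) a4@(3,1) | pheromone: 0 0 0 3 0 0 / 0 0 0 0 0 10 / 0 0 0 0 0 0 / 0 10 0 0 0 0 / 0 0 0 0 0 0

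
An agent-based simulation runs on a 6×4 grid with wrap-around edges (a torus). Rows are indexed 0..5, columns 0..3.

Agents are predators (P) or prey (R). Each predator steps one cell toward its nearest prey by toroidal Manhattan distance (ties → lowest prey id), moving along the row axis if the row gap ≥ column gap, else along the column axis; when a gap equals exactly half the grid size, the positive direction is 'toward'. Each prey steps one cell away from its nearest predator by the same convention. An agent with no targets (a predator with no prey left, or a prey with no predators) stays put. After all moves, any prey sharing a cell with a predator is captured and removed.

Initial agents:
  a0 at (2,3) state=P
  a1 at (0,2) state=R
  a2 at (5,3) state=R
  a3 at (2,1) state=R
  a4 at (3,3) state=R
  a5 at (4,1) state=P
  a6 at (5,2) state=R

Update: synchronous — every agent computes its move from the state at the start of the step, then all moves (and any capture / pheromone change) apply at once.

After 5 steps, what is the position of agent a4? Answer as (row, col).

t=1: a0@(3,3):P a1@(5,2):R a2@(4,3):R a3@(2,0):R a4@(4,3):R a5@(3,1):P a6@(0,2):R
t=2: a0@(4,3):P a1@(0,2):R a2@(5,3):R a3@(1,0):R a4@(5,3):R a5@(2,1):P a6@(5,2):R
t=3: a0@(5,3):P a1@(1,2):R a2@(0,3):R a3@(0,0):R a4@(0,3):R a5@(1,1):P a6@(0,2):R
t=4: a0@(0,3):P a1@(1,3):R a2@(1,3):R a3@(1,0):R a4@(1,3):R a5@(1,2):P
t=5: a0@(1,3):P a1@(2,3):R a2@(2,3):R a3@(2,0):R a4@(2,3):R a5@(1,3):P

(2, 3)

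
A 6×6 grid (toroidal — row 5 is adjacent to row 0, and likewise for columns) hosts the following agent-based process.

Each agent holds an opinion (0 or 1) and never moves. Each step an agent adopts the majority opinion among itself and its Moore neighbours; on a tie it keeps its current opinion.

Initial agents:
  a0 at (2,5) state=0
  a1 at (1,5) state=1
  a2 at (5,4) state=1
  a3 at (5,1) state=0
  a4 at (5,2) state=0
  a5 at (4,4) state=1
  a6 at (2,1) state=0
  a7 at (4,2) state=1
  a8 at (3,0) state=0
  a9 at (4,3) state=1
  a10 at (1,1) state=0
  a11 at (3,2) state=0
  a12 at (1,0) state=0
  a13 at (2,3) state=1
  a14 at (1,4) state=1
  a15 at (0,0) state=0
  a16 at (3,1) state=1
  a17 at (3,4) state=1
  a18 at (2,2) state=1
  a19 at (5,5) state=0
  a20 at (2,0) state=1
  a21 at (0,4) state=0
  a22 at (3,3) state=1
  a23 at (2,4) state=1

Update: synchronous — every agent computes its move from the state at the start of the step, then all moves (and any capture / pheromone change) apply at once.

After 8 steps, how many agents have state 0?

t=1: a0@(2,5):1 a1@(1,5):1 a2@(5,4):1 a3@(5,1):0 a4@(5,2):0 a5@(4,4):1 a6@(2,1):0 a7@(4,2):1 a8@(3,0):0 a9@(4,3):1 a10@(1,1):0 a11@(3,2):1 a12@(1,0):0 a13@(2,3):1 a14@(1,4):1 a15@(0,0):0 a16@(3,1):1 a17@(3,4):1 a18@(2,2):1 a19@(5,5):0 a20@(2,0):0 a21@(0,4):1 a22@(3,3):1 a23@(2,4):1
t=2: a0@(2,5):1 a1@(1,5):1 a2@(5,4):1 a3@(5,1):0 a4@(5,2):0 a5@(4,4):1 a6@(2,1):0 a7@(4,2):1 a8@(3,0):0 a9@(4,3):1 a10@(1,1):0 a11@(3,2):1 a12@(1,0):0 a13@(2,3):1 a14@(1,4):1 a15@(0,0):0 a16@(3,1):1 a17@(3,4):1 a18@(2,2):1 a19@(5,5):1 a20@(2,0):0 a21@(0,4):1 a22@(3,3):1 a23@(2,4):1
t=3: (unchanged — steady state)

8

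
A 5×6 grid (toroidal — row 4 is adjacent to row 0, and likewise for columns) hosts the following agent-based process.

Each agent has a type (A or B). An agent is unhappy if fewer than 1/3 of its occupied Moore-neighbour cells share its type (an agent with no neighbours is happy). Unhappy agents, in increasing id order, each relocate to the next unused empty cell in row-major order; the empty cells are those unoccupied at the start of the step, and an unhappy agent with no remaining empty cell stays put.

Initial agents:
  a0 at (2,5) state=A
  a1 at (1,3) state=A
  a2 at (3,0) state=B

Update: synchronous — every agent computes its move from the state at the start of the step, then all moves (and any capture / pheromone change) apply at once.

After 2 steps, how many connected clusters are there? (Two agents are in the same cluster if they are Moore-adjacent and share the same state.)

2

t=1: a0@(0,0):A a1@(1,3):A a2@(0,1):B
t=2: a0@(0,2):A a1@(1,3):A a2@(0,3):B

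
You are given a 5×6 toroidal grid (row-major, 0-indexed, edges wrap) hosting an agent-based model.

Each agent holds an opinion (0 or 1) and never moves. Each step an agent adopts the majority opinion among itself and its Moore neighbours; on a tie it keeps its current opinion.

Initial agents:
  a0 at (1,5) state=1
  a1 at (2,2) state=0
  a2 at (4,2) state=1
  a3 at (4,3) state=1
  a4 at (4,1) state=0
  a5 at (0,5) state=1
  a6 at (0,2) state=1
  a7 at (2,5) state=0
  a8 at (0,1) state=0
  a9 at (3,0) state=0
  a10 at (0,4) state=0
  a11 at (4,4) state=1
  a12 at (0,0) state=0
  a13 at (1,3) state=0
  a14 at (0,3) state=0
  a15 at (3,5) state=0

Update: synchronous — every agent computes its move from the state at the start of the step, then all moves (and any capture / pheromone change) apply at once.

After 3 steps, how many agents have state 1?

6

t=1: a0@(1,5):0 a1@(2,2):0 a2@(4,2):1 a3@(4,3):1 a4@(4,1):0 a5@(0,5):1 a6@(0,2):0 a7@(2,5):0 a8@(0,1):0 a9@(3,0):0 a10@(0,4):1 a11@(4,4):1 a12@(0,0):0 a13@(1,3):0 a14@(0,3):1 a15@(3,5):0
t=2: (unchanged — steady state)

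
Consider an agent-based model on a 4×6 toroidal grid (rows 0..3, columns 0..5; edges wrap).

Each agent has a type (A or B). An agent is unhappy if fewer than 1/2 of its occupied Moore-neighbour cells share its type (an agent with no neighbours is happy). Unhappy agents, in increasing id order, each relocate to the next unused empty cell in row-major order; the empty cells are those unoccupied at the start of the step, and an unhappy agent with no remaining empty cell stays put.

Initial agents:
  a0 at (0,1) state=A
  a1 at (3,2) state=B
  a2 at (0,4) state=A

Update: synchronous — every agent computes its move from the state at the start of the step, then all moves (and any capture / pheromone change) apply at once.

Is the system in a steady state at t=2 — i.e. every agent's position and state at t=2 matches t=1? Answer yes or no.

t=1: a0@(0,0):A a1@(0,2):B a2@(0,4):A
t=2: (unchanged — steady state)

yes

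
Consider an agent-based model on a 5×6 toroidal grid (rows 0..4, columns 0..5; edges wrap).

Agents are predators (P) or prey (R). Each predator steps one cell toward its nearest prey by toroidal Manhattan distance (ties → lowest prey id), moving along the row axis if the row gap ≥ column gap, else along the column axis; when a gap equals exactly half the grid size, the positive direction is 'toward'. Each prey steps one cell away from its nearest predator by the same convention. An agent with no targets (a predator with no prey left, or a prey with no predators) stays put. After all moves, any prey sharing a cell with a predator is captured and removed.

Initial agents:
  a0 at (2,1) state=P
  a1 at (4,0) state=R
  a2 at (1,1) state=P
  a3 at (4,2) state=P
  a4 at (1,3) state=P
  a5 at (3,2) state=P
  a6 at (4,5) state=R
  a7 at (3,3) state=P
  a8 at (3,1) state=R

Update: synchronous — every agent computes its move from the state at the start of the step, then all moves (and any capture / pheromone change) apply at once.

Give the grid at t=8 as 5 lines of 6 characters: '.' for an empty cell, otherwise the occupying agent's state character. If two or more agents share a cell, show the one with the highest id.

t=1: a0@(3,1):P a1@(4,5):R a2@(2,1):P a3@(4,1):P a4@(0,3):P a5@(3,1):P a6@(4,4):R a7@(3,2):P
t=2: a0@(3,0):P a1@(4,4):R a2@(3,1):P a3@(4,0):P a4@(4,3):P a5@(3,0):P a6@(3,4):R a7@(3,3):P
t=3: a0@(3,5):P a2@(3,2):P a3@(4,5):P a4@(4,4):P a5@(3,5):P a7@(3,4):P
t=4: (unchanged — steady state)

......
......
......
..P.PP
....PP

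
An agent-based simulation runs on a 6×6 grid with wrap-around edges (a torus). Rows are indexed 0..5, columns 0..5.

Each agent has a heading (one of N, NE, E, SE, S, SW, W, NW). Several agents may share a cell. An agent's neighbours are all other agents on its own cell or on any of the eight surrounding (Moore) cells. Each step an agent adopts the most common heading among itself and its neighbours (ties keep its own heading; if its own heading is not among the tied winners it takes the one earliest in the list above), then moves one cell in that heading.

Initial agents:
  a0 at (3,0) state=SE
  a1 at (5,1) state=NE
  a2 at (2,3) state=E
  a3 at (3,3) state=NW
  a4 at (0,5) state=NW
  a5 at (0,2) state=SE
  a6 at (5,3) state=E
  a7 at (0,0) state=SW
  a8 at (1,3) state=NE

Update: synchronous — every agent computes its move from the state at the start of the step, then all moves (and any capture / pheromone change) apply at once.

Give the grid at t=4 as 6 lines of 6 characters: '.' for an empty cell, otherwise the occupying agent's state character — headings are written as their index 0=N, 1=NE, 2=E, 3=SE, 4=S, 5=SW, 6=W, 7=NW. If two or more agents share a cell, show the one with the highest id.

......
.1..31
11....
.1....
..5...
.....7

t=1: a0@(4,1):SE a1@(4,2):NE a2@(2,4):E a3@(2,2):NW a4@(5,4):NW a5@(5,3):NE a6@(5,4):E a7@(1,5):SW a8@(0,4):NE
t=2: a0@(5,2):SE a1@(3,3):NE a2@(2,5):E a3@(1,1):NW a4@(4,5):NE a5@(4,4):NE a6@(4,5):NE a7@(2,4):SW a8@(5,5):NE
t=3: a0@(0,3):SE a1@(2,4):NE a2@(2,0):E a3@(0,0):NW a4@(3,0):NE a5@(3,5):NE a6@(3,0):NE a7@(3,3):SW a8@(4,0):NE
t=4: a0@(1,4):SE a1@(1,5):NE a2@(1,1):NE a3@(5,5):NW a4@(2,1):NE a5@(2,0):NE a6@(2,1):NE a7@(4,2):SW a8@(3,1):NE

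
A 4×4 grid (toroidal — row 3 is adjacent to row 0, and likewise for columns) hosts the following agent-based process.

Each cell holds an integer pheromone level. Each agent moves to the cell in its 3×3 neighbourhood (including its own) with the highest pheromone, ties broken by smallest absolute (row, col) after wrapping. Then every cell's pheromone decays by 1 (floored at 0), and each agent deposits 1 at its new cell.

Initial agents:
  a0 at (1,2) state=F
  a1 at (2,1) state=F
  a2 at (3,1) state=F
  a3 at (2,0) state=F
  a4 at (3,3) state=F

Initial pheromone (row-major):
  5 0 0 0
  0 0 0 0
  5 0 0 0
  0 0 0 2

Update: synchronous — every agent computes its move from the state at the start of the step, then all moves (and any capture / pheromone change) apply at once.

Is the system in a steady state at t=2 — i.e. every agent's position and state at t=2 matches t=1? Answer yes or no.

t=1: a0@(0,1) a1@(2,0) a2@(0,0) a3@(2,0) a4@(0,0) | pheromone: 6 1 0 0 / 0 0 0 0 / 6 0 0 0 / 0 0 0 1
t=2: a0@(0,0) a1@(2,0) a2@(0,0) a3@(2,0) a4@(0,0) | pheromone: 8 0 0 0 / 0 0 0 0 / 7 0 0 0 / 0 0 0 0

no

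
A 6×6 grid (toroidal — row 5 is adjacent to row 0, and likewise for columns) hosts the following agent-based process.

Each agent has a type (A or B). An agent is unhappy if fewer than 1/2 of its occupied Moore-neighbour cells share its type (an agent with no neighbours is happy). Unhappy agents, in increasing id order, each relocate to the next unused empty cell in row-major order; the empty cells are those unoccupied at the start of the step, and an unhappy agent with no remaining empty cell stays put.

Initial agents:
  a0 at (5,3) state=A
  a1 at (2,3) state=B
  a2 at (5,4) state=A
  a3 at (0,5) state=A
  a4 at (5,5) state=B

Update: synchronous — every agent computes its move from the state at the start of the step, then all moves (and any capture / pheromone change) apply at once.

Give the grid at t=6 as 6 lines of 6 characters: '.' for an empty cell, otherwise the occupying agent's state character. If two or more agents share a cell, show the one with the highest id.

.B...A
......
...B..
......
......
...AA.

t=1: a0@(5,3):A a1@(2,3):B a2@(5,4):A a3@(0,5):A a4@(0,0):B
t=2: a0@(5,3):A a1@(2,3):B a2@(5,4):A a3@(0,5):A a4@(0,1):B
t=3: (unchanged — steady state)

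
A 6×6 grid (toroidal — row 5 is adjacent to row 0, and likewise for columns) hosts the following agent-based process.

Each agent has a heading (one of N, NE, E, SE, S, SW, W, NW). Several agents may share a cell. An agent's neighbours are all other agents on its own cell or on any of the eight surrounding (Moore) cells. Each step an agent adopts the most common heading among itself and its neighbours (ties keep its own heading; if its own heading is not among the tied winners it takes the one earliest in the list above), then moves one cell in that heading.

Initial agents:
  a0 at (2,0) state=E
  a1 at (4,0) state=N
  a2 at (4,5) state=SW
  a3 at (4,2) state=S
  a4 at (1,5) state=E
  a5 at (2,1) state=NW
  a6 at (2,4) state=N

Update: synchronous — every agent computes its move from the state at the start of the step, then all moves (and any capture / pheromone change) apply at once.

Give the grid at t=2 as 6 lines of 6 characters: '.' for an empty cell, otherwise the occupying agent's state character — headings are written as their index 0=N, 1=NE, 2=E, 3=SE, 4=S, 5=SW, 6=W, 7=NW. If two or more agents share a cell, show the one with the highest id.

..450.
.2....
0.2...
......
......
......

t=1: a0@(2,1):E a1@(3,0):N a2@(5,4):SW a3@(5,2):S a4@(1,0):E a5@(1,0):NW a6@(1,4):N
t=2: a0@(2,2):E a1@(2,0):N a2@(0,3):SW a3@(0,2):S a4@(1,1):E a5@(1,1):E a6@(0,4):N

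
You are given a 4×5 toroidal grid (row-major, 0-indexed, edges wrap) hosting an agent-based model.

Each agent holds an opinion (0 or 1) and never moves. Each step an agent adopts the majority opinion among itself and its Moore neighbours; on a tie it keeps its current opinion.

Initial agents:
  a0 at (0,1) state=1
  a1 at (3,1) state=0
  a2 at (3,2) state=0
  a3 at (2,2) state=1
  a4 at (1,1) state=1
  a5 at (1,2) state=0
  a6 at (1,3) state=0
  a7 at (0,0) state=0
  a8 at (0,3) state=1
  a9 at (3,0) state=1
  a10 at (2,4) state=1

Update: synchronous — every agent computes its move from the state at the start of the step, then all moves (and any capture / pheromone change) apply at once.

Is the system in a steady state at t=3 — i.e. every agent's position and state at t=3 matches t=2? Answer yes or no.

no

t=1: a0@(0,1):0 a1@(3,1):0 a2@(3,2):1 a3@(2,2):0 a4@(1,1):1 a5@(1,2):1 a6@(1,3):1 a7@(0,0):1 a8@(0,3):0 a9@(3,0):1 a10@(2,4):1
t=2: a0@(0,1):1 a1@(3,1):0 a2@(3,2):0 a3@(2,2):1 a4@(1,1):1 a5@(1,2):1 a6@(1,3):1 a7@(0,0):1 a8@(0,3):1 a9@(3,0):1 a10@(2,4):1
t=3: a0@(0,1):1 a1@(3,1):1 a2@(3,2):1 a3@(2,2):1 a4@(1,1):1 a5@(1,2):1 a6@(1,3):1 a7@(0,0):1 a8@(0,3):1 a9@(3,0):1 a10@(2,4):1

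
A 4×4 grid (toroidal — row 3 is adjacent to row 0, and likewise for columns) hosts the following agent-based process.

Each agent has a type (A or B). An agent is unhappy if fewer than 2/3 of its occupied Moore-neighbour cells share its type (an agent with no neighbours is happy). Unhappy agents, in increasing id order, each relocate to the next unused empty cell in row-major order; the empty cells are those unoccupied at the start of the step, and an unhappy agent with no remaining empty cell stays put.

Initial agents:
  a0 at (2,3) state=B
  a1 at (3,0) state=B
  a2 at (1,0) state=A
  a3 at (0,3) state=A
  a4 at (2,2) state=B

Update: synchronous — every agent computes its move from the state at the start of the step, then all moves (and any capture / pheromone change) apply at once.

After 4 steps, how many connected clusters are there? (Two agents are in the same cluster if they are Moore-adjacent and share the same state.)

t=1: a0@(2,3):B a1@(0,0):B a2@(0,1):A a3@(0,2):A a4@(2,2):B
t=2: a0@(2,3):B a1@(0,3):B a2@(1,0):A a3@(0,2):A a4@(2,2):B
t=3: a0@(0,0):B a1@(0,1):B a2@(1,1):A a3@(1,2):A a4@(2,2):B
t=4: a0@(0,2):B a1@(0,3):B a2@(1,0):A a3@(1,3):A a4@(2,0):B

3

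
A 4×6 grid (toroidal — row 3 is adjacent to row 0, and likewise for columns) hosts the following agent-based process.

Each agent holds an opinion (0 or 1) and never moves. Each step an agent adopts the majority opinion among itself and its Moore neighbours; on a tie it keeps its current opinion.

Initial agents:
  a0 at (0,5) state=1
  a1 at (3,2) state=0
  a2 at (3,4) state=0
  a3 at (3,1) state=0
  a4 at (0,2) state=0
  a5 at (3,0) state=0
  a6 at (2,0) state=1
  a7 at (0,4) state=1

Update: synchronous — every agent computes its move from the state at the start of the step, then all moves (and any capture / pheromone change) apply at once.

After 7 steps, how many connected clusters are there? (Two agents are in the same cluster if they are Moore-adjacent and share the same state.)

2

t=1: a0@(0,5):1 a1@(3,2):0 a2@(3,4):1 a3@(3,1):0 a4@(0,2):0 a5@(3,0):0 a6@(2,0):0 a7@(0,4):1
t=2: (unchanged — steady state)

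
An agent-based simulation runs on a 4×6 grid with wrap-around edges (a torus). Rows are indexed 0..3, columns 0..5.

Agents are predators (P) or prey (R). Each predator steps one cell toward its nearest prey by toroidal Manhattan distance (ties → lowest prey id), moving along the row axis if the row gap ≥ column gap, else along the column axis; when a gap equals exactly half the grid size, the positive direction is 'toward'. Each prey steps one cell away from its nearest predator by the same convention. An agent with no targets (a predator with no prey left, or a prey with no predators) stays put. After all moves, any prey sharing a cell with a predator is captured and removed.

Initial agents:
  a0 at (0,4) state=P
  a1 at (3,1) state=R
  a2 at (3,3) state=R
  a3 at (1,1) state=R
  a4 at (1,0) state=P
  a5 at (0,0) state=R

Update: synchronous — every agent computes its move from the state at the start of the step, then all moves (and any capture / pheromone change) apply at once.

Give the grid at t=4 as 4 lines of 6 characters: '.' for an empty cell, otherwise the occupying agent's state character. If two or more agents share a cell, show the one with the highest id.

t=1: a0@(3,4):P a1@(2,1):R a2@(2,3):R a3@(1,2):R a4@(1,1):P a5@(3,0):R
t=2: a0@(2,4):P a1@(3,1):R a2@(1,3):R a3@(1,3):R a4@(2,1):P a5@(3,1):R
t=3: a0@(1,4):P a1@(0,1):R a2@(0,3):R a3@(0,3):R a4@(3,1):P a5@(0,1):R
t=4: a0@(0,4):P a1@(1,1):R a2@(3,3):R a3@(3,3):R a4@(0,1):P a5@(1,1):R

.P..P.
.R....
......
...R..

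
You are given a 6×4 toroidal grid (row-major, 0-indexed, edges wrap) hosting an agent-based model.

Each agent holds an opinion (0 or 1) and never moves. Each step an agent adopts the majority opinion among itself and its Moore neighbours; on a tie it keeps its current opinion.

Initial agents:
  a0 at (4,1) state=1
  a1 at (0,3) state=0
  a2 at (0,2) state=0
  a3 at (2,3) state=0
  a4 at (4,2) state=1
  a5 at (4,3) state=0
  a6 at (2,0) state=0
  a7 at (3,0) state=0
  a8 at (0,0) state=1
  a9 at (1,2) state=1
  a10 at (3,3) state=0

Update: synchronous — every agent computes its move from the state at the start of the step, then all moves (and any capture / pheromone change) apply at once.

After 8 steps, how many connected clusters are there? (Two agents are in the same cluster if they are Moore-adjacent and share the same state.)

t=1: a0@(4,1):1 a1@(0,3):0 a2@(0,2):0 a3@(2,3):0 a4@(4,2):1 a5@(4,3):0 a6@(2,0):0 a7@(3,0):0 a8@(0,0):1 a9@(1,2):0 a10@(3,3):0
t=2: (unchanged — steady state)

3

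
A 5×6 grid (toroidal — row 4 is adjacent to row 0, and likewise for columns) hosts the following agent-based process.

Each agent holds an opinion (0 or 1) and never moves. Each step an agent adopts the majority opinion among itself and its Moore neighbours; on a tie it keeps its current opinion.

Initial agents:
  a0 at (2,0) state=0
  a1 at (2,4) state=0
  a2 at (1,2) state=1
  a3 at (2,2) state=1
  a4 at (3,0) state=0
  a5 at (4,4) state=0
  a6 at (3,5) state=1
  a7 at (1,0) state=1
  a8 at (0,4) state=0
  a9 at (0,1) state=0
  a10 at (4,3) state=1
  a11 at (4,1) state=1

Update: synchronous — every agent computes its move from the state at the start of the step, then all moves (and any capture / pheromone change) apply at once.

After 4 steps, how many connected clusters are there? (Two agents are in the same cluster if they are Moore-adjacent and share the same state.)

2

t=1: a0@(2,0):0 a1@(2,4):0 a2@(1,2):1 a3@(2,2):1 a4@(3,0):0 a5@(4,4):0 a6@(3,5):0 a7@(1,0):0 a8@(0,4):0 a9@(0,1):1 a10@(4,3):0 a11@(4,1):0
t=2: (unchanged — steady state)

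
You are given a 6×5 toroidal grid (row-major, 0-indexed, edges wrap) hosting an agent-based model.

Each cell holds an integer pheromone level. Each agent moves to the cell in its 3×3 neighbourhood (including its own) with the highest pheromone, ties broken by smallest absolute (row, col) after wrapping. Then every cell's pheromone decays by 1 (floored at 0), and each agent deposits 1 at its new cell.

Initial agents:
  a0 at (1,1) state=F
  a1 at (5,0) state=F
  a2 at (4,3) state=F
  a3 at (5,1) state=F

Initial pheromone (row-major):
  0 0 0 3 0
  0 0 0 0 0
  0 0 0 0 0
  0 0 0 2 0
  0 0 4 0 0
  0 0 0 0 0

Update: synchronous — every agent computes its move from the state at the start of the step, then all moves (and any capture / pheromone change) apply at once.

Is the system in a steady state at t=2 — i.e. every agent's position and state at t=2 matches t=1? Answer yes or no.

t=1: a0@(0,0) a1@(0,0) a2@(4,2) a3@(4,2) | pheromone: 2 0 0 2 0 / 0 0 0 0 0 / 0 0 0 0 0 / 0 0 0 1 0 / 0 0 5 0 0 / 0 0 0 0 0
t=2: a0@(0,0) a1@(0,0) a2@(4,2) a3@(4,2) | pheromone: 3 0 0 1 0 / 0 0 0 0 0 / 0 0 0 0 0 / 0 0 0 0 0 / 0 0 6 0 0 / 0 0 0 0 0

yes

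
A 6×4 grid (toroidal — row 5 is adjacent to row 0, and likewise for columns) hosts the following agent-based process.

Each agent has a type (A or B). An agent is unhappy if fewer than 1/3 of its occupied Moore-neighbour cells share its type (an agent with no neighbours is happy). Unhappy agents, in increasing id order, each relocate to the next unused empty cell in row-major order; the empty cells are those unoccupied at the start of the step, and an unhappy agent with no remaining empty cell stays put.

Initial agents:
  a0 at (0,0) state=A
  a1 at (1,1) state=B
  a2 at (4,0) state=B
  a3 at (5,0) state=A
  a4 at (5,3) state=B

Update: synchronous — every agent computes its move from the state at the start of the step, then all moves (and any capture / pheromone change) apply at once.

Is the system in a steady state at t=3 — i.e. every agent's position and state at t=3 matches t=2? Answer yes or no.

yes

t=1: a0@(0,0):A a1@(0,1):B a2@(4,0):B a3@(5,0):A a4@(5,3):B
t=2: a0@(0,0):A a1@(0,2):B a2@(4,0):B a3@(0,3):A a4@(5,3):B
t=3: (unchanged — steady state)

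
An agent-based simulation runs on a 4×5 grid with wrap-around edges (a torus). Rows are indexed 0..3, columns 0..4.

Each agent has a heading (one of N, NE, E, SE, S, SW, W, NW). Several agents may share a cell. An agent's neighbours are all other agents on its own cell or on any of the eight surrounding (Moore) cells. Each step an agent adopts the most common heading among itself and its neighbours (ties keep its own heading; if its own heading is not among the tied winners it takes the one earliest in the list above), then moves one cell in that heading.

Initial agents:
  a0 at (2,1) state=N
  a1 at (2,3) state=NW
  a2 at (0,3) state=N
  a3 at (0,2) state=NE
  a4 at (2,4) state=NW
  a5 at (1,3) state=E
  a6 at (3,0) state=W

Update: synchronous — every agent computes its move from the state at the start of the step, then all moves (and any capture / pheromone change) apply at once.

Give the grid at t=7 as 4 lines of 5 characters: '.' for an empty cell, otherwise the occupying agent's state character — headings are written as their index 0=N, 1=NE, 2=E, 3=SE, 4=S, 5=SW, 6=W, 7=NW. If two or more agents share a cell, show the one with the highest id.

t=1: a0@(1,1):N a1@(1,2):NW a2@(3,3):N a3@(3,3):NE a4@(1,3):NW a5@(0,2):NW a6@(3,4):W
t=2: a0@(0,0):NW a1@(0,1):NW a2@(2,3):N a3@(2,4):NE a4@(0,2):NW a5@(3,1):NW a6@(3,3):W
t=3: a0@(3,4):NW a1@(3,0):NW a2@(1,3):N a3@(1,0):NE a4@(3,1):NW a5@(2,0):NW a6@(3,2):W
t=4: a0@(2,3):NW a1@(2,4):NW a2@(0,3):N a3@(0,1):NE a4@(2,0):NW a5@(1,4):NW a6@(3,1):W
t=5: a0@(1,2):NW a1@(1,3):NW a2@(3,3):N a3@(3,2):NE a4@(1,4):NW a5@(0,3):NW a6@(3,0):W
t=6: a0@(0,1):NW a1@(0,2):NW a2@(2,3):N a3@(2,3):NE a4@(0,3):NW a5@(3,2):NW a6@(3,4):W
t=7: a0@(3,0):NW a1@(3,1):NW a2@(1,3):N a3@(1,4):NE a4@(3,2):NW a5@(2,1):NW a6@(3,3):W

.....
...01
.7...
7776.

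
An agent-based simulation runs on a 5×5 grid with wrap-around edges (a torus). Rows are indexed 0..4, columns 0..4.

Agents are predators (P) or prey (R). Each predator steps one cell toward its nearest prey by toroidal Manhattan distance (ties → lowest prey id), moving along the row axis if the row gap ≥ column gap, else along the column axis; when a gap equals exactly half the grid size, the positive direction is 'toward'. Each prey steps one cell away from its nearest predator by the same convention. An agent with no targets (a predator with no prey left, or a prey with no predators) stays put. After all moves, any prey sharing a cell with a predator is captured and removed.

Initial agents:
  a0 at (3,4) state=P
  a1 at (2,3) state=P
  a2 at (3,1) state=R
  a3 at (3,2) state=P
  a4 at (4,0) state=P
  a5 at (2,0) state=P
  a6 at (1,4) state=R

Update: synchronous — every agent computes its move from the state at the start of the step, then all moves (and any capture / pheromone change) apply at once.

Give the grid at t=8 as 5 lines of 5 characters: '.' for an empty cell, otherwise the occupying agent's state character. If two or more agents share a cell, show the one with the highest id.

.....
.....
.....
.....
P..PP

t=1: a0@(3,0):P a1@(1,3):P a3@(3,1):P a4@(3,0):P a5@(3,0):P a6@(0,4):R
t=2: a0@(4,0):P a1@(0,3):P a3@(4,1):P a4@(4,0):P a5@(4,0):P a6@(4,4):R
t=3: a0@(4,4):P a1@(4,3):P a3@(4,0):P a4@(4,4):P a5@(4,4):P
t=4: (unchanged — steady state)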